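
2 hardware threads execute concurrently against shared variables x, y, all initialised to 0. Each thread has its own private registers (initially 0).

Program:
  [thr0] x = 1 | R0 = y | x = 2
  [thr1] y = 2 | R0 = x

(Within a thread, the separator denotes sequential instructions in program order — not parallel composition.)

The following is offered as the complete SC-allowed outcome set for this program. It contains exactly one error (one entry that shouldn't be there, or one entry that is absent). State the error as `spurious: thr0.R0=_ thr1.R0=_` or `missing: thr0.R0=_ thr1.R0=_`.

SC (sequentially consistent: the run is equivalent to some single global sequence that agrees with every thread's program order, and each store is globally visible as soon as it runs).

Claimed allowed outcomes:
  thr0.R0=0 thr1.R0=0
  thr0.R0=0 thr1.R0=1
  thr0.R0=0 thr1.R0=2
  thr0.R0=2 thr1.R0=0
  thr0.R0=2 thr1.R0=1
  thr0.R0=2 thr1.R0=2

spurious: thr0.R0=0 thr1.R0=0

outcome vector order: (thr0.R0,thr1.R0)
SC (5): 0/1 0/2 2/0 2/1 2/2
claimed∖SC = {0/0}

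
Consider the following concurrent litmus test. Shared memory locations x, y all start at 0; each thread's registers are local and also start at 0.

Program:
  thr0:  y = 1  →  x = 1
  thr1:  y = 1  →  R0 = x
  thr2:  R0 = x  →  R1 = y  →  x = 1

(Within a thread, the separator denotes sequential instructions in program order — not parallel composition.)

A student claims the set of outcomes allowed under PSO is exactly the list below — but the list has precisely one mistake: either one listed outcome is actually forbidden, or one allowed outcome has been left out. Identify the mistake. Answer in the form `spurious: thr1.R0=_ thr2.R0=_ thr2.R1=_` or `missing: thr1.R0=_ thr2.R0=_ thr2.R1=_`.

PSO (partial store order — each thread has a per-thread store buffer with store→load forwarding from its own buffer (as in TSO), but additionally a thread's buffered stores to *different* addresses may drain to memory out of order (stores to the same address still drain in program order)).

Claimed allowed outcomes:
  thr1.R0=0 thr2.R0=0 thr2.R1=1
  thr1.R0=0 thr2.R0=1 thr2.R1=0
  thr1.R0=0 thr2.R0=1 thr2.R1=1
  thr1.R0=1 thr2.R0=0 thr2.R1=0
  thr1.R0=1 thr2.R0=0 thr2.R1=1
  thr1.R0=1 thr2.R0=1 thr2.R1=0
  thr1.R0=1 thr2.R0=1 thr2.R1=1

missing: thr1.R0=0 thr2.R0=0 thr2.R1=0

outcome vector order: (thr1.R0,thr2.R0,thr2.R1)
under PSO → 000, 001, 010, 011, 100, 101, 110, 111
PSO∖claimed = {000}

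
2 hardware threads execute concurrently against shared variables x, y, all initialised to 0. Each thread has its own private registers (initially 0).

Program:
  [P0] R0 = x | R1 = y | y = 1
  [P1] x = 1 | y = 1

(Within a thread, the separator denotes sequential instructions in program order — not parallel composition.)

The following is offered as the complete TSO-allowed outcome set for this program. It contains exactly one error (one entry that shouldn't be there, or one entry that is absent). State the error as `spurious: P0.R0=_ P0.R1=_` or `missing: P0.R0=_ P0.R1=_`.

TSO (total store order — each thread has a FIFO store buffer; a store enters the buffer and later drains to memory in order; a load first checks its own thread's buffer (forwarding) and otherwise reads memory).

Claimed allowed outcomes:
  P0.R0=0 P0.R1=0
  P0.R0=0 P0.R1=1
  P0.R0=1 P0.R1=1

outcome vector order: (P0.R0,P0.R1)
[TSO] allowed = {00, 01, 10, 11}
TSO∖claimed = {10}

missing: P0.R0=1 P0.R1=0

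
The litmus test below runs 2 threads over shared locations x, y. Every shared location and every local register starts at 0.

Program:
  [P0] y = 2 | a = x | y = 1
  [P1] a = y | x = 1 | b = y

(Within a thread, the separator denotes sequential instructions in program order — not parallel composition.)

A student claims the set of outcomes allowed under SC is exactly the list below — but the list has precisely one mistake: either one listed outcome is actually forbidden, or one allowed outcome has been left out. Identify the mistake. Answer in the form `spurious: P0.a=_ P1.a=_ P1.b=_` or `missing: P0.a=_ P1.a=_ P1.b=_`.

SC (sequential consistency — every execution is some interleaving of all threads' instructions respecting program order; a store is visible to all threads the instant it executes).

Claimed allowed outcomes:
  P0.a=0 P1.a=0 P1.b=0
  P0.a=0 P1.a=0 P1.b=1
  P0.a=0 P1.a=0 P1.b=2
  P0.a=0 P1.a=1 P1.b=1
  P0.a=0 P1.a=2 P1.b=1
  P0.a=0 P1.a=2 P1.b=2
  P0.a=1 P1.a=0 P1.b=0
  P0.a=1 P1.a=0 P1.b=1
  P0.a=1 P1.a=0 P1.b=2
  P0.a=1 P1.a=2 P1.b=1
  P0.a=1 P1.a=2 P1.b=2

spurious: P0.a=0 P1.a=0 P1.b=0

outcome vector order: (P0.a,P1.a,P1.b)
SC (10): 0/0/1, 0/0/2, 0/1/1, 0/2/1, 0/2/2, 1/0/0, 1/0/1, 1/0/2, 1/2/1, 1/2/2
claimed∖SC = {0/0/0}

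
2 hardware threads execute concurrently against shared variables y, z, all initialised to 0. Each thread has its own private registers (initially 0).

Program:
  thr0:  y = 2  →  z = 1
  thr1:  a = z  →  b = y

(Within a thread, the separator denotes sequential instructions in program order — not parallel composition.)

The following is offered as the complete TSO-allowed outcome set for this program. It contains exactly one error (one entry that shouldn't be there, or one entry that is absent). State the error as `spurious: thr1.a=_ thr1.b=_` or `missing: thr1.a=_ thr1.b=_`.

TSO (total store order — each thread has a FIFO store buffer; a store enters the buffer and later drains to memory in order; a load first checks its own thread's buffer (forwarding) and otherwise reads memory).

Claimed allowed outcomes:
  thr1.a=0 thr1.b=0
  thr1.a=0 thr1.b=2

outcome vector order: (thr1.a,thr1.b)
TSO (3): 00; 02; 12
TSO∖claimed = {12}

missing: thr1.a=1 thr1.b=2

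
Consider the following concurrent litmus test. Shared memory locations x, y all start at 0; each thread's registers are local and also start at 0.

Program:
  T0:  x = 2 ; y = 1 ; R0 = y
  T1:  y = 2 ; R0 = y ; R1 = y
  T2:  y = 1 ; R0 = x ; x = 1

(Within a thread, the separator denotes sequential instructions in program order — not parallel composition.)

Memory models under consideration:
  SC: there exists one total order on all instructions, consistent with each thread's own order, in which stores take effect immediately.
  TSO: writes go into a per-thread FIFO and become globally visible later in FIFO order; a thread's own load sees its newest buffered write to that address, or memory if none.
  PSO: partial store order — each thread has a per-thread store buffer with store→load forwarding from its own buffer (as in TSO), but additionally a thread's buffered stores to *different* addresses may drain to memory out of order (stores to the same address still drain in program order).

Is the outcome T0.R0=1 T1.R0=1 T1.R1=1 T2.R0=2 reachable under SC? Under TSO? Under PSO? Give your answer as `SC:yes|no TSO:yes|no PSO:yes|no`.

SC:yes TSO:yes PSO:yes

outcome vector order: (T0.R0,T1.R0,T1.R1,T2.R0)
SC: 10 outcomes — {<1 1 1 0>, <1 1 1 2>, <1 2 1 0>, <1 2 1 2>, <1 2 2 0>, <1 2 2 2>, <2 1 1 2>, <2 2 1 2>, <2 2 2 0>, <2 2 2 2>}
TSO: 12 outcomes — {<1 1 1 0>, <1 1 1 2>, <1 2 1 0>, <1 2 1 2>, <1 2 2 0>, <1 2 2 2>, <2 1 1 0>, <2 1 1 2>, <2 2 1 0>, <2 2 1 2>, <2 2 2 0>, <2 2 2 2>}
PSO: 12 outcomes — {<1 1 1 0>, <1 1 1 2>, <1 2 1 0>, <1 2 1 2>, <1 2 2 0>, <1 2 2 2>, <2 1 1 0>, <2 1 1 2>, <2 2 1 0>, <2 2 1 2>, <2 2 2 0>, <2 2 2 2>}
target <1 1 1 2> ∈ {SC,TSO,PSO}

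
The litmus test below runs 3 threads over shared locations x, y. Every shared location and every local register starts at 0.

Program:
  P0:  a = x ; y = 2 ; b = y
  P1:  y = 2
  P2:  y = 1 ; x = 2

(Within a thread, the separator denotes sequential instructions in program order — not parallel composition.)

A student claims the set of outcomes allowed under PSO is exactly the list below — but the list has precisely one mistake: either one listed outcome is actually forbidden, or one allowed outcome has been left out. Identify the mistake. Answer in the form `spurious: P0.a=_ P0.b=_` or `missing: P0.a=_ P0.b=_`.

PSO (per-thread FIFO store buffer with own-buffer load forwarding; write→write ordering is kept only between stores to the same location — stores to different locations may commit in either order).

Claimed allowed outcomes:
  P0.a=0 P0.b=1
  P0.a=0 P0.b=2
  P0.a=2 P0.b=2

outcome vector order: (P0.a,P0.b)
PSO (4): 0/1; 0/2; 2/1; 2/2
PSO∖claimed = {2/1}

missing: P0.a=2 P0.b=1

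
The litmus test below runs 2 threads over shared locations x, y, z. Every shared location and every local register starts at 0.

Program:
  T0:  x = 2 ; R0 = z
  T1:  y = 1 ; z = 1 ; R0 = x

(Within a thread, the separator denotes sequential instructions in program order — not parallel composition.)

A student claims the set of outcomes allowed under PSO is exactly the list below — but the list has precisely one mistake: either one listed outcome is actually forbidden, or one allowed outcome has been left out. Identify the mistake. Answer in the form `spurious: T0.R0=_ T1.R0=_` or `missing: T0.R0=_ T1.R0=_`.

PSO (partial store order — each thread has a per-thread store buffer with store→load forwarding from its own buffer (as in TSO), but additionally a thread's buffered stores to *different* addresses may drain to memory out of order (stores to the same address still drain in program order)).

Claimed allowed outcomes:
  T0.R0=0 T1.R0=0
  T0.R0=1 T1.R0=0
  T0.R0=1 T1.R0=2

missing: T0.R0=0 T1.R0=2

outcome vector order: (T0.R0,T1.R0)
PSO: 4 outcomes — {<0 0>, <0 2>, <1 0>, <1 2>}
PSO∖claimed = {<0 2>}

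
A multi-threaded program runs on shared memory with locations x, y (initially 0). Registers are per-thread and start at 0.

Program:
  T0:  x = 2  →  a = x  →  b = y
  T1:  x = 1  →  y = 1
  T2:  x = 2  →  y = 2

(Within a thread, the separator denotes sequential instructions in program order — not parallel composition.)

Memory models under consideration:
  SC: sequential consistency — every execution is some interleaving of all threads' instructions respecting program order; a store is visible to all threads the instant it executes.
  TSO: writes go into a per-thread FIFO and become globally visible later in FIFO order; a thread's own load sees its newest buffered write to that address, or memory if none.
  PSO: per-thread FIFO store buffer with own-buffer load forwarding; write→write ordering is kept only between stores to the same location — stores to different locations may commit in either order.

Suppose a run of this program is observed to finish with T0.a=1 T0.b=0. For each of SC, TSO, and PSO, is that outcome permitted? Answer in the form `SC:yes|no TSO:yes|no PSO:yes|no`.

outcome vector order: (T0.a,T0.b)
[SC] allowed = {1/0; 1/1; 1/2; 2/0; 2/1; 2/2}
[TSO] allowed = {1/0; 1/1; 1/2; 2/0; 2/1; 2/2}
[PSO] allowed = {1/0; 1/1; 1/2; 2/0; 2/1; 2/2}
target 1/0 ∈ {SC,TSO,PSO}

SC:yes TSO:yes PSO:yes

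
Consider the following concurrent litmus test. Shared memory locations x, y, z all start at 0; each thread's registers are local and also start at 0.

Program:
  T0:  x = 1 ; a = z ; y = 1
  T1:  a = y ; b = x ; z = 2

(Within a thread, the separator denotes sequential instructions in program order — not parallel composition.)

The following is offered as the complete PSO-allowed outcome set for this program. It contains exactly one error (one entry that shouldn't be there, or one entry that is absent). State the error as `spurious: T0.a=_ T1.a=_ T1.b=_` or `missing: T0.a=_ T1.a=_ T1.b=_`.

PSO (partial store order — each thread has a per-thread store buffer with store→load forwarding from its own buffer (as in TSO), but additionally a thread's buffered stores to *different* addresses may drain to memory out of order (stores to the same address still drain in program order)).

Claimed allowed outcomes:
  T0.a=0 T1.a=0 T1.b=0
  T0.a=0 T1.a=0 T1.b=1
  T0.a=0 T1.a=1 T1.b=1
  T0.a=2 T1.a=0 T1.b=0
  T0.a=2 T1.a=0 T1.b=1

missing: T0.a=0 T1.a=1 T1.b=0

outcome vector order: (T0.a,T1.a,T1.b)
[PSO] allowed = {000 001 010 011 200 201}
PSO∖claimed = {010}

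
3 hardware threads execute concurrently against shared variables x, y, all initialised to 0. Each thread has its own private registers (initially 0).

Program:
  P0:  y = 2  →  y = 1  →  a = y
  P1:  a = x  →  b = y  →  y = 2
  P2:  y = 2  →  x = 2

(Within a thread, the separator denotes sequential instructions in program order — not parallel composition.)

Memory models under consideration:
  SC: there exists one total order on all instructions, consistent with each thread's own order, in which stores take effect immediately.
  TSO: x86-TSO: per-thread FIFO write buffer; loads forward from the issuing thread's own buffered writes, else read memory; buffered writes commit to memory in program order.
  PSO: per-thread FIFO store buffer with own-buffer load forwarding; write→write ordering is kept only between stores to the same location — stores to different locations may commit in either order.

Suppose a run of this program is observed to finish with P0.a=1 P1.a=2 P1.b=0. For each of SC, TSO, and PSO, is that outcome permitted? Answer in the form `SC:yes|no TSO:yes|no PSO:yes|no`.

outcome vector order: (P0.a,P1.a,P1.b)
SC (10): 1/0/0, 1/0/1, 1/0/2, 1/2/1, 1/2/2, 2/0/0, 2/0/1, 2/0/2, 2/2/1, 2/2/2
TSO (10): 1/0/0, 1/0/1, 1/0/2, 1/2/1, 1/2/2, 2/0/0, 2/0/1, 2/0/2, 2/2/1, 2/2/2
PSO (12): 1/0/0, 1/0/1, 1/0/2, 1/2/0, 1/2/1, 1/2/2, 2/0/0, 2/0/1, 2/0/2, 2/2/0, 2/2/1, 2/2/2
target 1/2/0 ∈ {PSO}

SC:no TSO:no PSO:yes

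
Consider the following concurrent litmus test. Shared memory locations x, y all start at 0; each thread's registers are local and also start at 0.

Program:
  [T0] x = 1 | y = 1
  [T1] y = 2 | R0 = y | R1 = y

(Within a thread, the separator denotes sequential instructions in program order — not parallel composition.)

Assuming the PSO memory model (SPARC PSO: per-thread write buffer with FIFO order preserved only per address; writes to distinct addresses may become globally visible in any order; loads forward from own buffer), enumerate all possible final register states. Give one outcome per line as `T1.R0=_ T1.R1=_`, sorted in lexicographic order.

outcome vector order: (T1.R0,T1.R1)
|PSO outcomes| = 3

T1.R0=1 T1.R1=1
T1.R0=2 T1.R1=1
T1.R0=2 T1.R1=2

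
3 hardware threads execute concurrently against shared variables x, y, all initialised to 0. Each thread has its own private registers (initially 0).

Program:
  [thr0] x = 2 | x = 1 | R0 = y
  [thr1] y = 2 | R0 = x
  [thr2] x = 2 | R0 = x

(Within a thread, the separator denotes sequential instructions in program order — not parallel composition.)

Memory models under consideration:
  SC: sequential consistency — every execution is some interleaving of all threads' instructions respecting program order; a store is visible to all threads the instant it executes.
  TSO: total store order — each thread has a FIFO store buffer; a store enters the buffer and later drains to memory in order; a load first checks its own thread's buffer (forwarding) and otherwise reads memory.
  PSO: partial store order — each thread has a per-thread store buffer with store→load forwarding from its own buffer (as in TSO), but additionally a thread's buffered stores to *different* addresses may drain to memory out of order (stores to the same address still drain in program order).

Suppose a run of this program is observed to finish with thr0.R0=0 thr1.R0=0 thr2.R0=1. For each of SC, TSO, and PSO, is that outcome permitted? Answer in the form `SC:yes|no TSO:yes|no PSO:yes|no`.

SC:no TSO:yes PSO:yes

outcome vector order: (thr0.R0,thr1.R0,thr2.R0)
under SC → (0,1,1), (0,1,2), (0,2,2), (2,0,1), (2,0,2), (2,1,1), (2,1,2), (2,2,1), (2,2,2)
under TSO → (0,0,1), (0,0,2), (0,1,1), (0,1,2), (0,2,1), (0,2,2), (2,0,1), (2,0,2), (2,1,1), (2,1,2), (2,2,1), (2,2,2)
under PSO → (0,0,1), (0,0,2), (0,1,1), (0,1,2), (0,2,1), (0,2,2), (2,0,1), (2,0,2), (2,1,1), (2,1,2), (2,2,1), (2,2,2)
target (0,0,1) ∈ {TSO,PSO}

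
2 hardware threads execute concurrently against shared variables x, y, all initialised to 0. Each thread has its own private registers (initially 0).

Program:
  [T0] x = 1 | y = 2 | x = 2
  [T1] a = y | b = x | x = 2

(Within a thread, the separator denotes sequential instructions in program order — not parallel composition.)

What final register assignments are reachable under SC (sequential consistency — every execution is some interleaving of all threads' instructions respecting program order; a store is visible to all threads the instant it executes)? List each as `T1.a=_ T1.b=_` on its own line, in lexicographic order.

outcome vector order: (T1.a,T1.b)
|SC outcomes| = 5

T1.a=0 T1.b=0
T1.a=0 T1.b=1
T1.a=0 T1.b=2
T1.a=2 T1.b=1
T1.a=2 T1.b=2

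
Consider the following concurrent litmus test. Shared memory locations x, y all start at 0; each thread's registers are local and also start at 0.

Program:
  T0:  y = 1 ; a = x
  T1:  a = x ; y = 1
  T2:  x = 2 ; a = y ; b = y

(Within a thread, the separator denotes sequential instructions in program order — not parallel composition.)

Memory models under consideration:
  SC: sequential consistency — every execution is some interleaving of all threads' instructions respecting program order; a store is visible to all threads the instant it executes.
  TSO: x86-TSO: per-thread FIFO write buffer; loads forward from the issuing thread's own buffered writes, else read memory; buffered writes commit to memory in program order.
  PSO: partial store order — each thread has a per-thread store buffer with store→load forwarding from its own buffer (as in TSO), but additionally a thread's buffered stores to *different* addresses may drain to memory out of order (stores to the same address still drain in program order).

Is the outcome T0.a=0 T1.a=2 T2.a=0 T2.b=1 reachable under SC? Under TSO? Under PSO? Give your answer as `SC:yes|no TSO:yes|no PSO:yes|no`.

outcome vector order: (T0.a,T1.a,T2.a,T2.b)
SC (8): (0,0,1,1) (0,2,1,1) (2,0,0,0) (2,0,0,1) (2,0,1,1) (2,2,0,0) (2,2,0,1) (2,2,1,1)
TSO (12): (0,0,0,0) (0,0,0,1) (0,0,1,1) (0,2,0,0) (0,2,0,1) (0,2,1,1) (2,0,0,0) (2,0,0,1) (2,0,1,1) (2,2,0,0) (2,2,0,1) (2,2,1,1)
PSO (12): (0,0,0,0) (0,0,0,1) (0,0,1,1) (0,2,0,0) (0,2,0,1) (0,2,1,1) (2,0,0,0) (2,0,0,1) (2,0,1,1) (2,2,0,0) (2,2,0,1) (2,2,1,1)
target (0,2,0,1) ∈ {TSO,PSO}

SC:no TSO:yes PSO:yes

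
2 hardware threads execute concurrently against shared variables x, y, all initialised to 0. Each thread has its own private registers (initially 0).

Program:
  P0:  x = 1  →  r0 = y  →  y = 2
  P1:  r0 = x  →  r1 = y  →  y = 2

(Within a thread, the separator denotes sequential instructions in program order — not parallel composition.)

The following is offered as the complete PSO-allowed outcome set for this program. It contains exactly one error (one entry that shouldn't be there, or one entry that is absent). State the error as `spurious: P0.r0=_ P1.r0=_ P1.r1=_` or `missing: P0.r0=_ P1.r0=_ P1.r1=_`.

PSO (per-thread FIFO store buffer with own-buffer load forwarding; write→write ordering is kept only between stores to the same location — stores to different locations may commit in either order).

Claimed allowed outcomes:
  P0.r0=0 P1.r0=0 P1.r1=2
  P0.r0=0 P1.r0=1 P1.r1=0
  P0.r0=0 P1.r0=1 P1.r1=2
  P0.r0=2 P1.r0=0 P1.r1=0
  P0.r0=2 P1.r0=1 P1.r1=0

outcome vector order: (P0.r0,P1.r0,P1.r1)
under PSO → 0/0/0, 0/0/2, 0/1/0, 0/1/2, 2/0/0, 2/1/0
PSO∖claimed = {0/0/0}

missing: P0.r0=0 P1.r0=0 P1.r1=0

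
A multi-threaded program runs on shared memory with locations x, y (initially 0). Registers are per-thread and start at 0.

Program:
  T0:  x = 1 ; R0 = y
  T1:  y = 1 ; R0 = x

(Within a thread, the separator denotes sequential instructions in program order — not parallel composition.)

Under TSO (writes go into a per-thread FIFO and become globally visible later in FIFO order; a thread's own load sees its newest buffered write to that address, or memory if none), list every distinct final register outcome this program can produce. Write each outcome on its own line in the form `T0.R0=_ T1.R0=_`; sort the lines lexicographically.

T0.R0=0 T1.R0=0
T0.R0=0 T1.R0=1
T0.R0=1 T1.R0=0
T0.R0=1 T1.R0=1

outcome vector order: (T0.R0,T1.R0)
|TSO outcomes| = 4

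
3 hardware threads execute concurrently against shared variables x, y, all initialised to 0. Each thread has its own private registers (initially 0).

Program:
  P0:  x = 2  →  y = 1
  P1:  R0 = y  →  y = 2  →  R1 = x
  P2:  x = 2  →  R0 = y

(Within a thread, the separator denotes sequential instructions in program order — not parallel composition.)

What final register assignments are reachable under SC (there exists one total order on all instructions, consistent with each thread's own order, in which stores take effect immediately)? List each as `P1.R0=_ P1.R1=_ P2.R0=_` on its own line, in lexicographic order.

P1.R0=0 P1.R1=0 P2.R0=1
P1.R0=0 P1.R1=0 P2.R0=2
P1.R0=0 P1.R1=2 P2.R0=0
P1.R0=0 P1.R1=2 P2.R0=1
P1.R0=0 P1.R1=2 P2.R0=2
P1.R0=1 P1.R1=2 P2.R0=0
P1.R0=1 P1.R1=2 P2.R0=1
P1.R0=1 P1.R1=2 P2.R0=2

outcome vector order: (P1.R0,P1.R1,P2.R0)
|SC outcomes| = 8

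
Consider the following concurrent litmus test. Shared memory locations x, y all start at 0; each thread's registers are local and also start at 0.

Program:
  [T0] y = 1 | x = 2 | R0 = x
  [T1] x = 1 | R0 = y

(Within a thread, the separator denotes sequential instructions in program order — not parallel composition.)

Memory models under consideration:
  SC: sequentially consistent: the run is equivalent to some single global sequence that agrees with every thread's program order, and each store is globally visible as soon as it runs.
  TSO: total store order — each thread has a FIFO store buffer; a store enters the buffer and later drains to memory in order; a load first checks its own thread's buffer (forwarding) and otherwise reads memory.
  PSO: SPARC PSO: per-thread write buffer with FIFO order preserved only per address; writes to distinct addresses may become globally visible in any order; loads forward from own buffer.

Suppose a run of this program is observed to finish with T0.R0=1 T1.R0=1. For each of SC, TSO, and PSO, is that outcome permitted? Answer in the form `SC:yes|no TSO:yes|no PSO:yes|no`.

outcome vector order: (T0.R0,T1.R0)
SC (3): <1 1>, <2 0>, <2 1>
TSO (4): <1 0>, <1 1>, <2 0>, <2 1>
PSO (4): <1 0>, <1 1>, <2 0>, <2 1>
target <1 1> ∈ {SC,TSO,PSO}

SC:yes TSO:yes PSO:yes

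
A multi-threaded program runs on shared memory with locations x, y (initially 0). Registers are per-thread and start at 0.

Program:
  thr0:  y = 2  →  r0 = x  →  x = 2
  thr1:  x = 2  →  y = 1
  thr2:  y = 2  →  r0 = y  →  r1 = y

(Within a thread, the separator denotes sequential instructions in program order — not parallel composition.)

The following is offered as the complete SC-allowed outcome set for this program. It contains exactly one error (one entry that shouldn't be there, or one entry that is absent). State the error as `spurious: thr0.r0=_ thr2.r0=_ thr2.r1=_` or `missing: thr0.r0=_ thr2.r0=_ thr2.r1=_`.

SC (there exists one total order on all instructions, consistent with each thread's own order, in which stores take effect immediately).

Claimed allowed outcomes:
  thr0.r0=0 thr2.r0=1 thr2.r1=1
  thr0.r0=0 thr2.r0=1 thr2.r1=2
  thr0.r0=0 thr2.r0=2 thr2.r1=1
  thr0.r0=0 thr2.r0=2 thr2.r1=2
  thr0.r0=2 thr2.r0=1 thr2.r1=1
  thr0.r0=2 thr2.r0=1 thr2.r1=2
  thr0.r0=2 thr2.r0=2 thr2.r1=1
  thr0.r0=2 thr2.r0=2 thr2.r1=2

spurious: thr0.r0=0 thr2.r0=1 thr2.r1=2

outcome vector order: (thr0.r0,thr2.r0,thr2.r1)
SC (7): 011, 021, 022, 211, 212, 221, 222
claimed∖SC = {012}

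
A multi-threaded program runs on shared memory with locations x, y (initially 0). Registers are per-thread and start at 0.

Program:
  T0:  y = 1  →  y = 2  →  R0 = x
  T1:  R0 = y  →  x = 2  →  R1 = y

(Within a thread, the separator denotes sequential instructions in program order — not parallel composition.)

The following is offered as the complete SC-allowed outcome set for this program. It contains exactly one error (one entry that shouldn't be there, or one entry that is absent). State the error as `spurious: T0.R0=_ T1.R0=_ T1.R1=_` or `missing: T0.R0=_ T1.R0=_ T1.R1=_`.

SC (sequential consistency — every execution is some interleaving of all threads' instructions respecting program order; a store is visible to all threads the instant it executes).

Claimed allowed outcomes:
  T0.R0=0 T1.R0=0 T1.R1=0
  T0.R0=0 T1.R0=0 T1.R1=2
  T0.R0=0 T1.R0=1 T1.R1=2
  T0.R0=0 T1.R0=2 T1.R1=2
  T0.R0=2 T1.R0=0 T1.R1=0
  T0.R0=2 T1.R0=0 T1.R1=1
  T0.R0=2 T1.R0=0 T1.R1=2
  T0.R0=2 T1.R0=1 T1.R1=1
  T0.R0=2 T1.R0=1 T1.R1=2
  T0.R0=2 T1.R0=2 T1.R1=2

outcome vector order: (T0.R0,T1.R0,T1.R1)
under SC → (0,0,2) (0,1,2) (0,2,2) (2,0,0) (2,0,1) (2,0,2) (2,1,1) (2,1,2) (2,2,2)
claimed∖SC = {(0,0,0)}

spurious: T0.R0=0 T1.R0=0 T1.R1=0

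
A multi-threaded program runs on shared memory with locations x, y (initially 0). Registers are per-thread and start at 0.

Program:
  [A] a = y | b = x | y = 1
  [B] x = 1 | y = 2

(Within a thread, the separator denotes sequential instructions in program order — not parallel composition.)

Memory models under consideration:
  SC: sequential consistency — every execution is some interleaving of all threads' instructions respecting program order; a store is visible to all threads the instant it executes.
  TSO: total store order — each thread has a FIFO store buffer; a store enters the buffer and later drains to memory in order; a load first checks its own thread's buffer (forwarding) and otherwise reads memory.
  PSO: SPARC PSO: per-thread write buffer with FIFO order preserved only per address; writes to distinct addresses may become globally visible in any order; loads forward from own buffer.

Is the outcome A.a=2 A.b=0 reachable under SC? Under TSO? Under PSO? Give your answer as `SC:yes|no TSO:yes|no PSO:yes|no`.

SC:no TSO:no PSO:yes

outcome vector order: (A.a,A.b)
SC: 3 outcomes — {00 01 21}
TSO: 3 outcomes — {00 01 21}
PSO: 4 outcomes — {00 01 20 21}
target 20 ∈ {PSO}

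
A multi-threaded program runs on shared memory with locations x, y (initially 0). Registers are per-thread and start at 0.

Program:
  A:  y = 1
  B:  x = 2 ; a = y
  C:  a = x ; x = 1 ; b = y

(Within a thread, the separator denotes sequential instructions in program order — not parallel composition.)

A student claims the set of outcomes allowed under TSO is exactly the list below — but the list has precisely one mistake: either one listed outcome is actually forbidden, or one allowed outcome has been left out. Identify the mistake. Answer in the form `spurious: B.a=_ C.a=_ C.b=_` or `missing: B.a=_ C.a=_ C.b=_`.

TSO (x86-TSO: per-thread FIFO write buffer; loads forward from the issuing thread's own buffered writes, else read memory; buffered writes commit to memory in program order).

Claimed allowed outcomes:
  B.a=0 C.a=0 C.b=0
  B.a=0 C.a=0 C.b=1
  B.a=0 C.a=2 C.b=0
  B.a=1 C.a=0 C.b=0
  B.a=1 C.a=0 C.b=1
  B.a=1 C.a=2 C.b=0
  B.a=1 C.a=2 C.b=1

outcome vector order: (B.a,C.a,C.b)
TSO (8): 000 001 020 021 100 101 120 121
TSO∖claimed = {021}

missing: B.a=0 C.a=2 C.b=1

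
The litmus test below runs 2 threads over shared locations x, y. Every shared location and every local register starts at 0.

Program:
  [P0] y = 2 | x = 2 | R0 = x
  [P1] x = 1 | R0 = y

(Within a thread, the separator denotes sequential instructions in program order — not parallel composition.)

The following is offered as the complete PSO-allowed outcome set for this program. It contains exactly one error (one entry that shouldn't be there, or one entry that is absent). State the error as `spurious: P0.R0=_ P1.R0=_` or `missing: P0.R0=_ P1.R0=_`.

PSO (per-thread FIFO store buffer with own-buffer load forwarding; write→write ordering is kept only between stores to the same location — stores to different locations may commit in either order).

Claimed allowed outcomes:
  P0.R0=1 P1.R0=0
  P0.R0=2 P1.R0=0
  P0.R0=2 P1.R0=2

missing: P0.R0=1 P1.R0=2

outcome vector order: (P0.R0,P1.R0)
[PSO] allowed = {10, 12, 20, 22}
PSO∖claimed = {12}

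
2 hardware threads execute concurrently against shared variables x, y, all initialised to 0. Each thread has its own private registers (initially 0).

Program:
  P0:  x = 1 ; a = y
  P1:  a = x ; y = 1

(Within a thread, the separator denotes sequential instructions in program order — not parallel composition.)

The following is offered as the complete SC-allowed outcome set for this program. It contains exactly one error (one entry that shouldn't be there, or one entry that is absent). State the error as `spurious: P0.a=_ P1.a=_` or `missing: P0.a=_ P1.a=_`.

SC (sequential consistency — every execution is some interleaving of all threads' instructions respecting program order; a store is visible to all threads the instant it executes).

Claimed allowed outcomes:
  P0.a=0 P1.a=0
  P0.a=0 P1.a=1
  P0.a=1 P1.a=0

missing: P0.a=1 P1.a=1

outcome vector order: (P0.a,P1.a)
under SC → <0 0> <0 1> <1 0> <1 1>
SC∖claimed = {<1 1>}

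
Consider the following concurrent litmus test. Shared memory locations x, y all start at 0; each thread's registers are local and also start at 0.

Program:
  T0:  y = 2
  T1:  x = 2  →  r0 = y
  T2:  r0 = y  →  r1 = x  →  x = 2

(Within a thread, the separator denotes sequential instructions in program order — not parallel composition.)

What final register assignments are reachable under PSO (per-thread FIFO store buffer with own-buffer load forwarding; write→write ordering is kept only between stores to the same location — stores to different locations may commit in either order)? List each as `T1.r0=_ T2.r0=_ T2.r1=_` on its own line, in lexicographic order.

T1.r0=0 T2.r0=0 T2.r1=0
T1.r0=0 T2.r0=0 T2.r1=2
T1.r0=0 T2.r0=2 T2.r1=0
T1.r0=0 T2.r0=2 T2.r1=2
T1.r0=2 T2.r0=0 T2.r1=0
T1.r0=2 T2.r0=0 T2.r1=2
T1.r0=2 T2.r0=2 T2.r1=0
T1.r0=2 T2.r0=2 T2.r1=2

outcome vector order: (T1.r0,T2.r0,T2.r1)
|PSO outcomes| = 8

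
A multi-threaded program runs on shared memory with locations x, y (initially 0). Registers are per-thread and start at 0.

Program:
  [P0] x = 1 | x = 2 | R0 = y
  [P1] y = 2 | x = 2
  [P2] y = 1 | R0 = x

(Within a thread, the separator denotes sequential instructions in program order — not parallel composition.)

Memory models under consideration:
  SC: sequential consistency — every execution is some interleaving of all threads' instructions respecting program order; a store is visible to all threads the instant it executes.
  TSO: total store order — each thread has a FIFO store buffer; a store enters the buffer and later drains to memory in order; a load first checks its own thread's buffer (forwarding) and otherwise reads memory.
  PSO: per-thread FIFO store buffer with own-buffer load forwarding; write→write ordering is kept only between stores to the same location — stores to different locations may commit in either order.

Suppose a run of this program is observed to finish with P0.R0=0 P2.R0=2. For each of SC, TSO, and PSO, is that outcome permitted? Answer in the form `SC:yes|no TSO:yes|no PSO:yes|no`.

SC:yes TSO:yes PSO:yes

outcome vector order: (P0.R0,P2.R0)
SC (7): 0/2 1/0 1/1 1/2 2/0 2/1 2/2
TSO (9): 0/0 0/1 0/2 1/0 1/1 1/2 2/0 2/1 2/2
PSO (9): 0/0 0/1 0/2 1/0 1/1 1/2 2/0 2/1 2/2
target 0/2 ∈ {SC,TSO,PSO}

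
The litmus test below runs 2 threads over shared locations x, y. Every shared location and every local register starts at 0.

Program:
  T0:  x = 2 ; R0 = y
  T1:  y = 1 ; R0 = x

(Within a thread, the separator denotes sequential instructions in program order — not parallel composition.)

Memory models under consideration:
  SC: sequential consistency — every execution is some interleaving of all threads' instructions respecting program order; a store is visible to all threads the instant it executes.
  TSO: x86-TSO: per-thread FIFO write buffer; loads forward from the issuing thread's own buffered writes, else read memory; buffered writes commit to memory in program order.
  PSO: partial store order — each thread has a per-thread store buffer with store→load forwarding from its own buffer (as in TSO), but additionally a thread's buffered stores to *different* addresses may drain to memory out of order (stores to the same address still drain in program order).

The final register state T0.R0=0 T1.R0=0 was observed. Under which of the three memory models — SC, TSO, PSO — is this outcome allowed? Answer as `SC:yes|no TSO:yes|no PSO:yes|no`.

SC:no TSO:yes PSO:yes

outcome vector order: (T0.R0,T1.R0)
[SC] allowed = {02; 10; 12}
[TSO] allowed = {00; 02; 10; 12}
[PSO] allowed = {00; 02; 10; 12}
target 00 ∈ {TSO,PSO}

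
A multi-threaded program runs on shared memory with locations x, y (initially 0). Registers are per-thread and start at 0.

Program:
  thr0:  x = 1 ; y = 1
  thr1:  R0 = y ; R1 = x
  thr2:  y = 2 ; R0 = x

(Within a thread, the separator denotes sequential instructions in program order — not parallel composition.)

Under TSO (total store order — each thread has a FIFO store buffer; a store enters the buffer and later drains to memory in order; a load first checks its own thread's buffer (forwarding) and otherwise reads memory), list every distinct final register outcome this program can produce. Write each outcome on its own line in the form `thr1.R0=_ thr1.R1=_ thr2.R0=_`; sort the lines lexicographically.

outcome vector order: (thr1.R0,thr1.R1,thr2.R0)
|TSO outcomes| = 10

thr1.R0=0 thr1.R1=0 thr2.R0=0
thr1.R0=0 thr1.R1=0 thr2.R0=1
thr1.R0=0 thr1.R1=1 thr2.R0=0
thr1.R0=0 thr1.R1=1 thr2.R0=1
thr1.R0=1 thr1.R1=1 thr2.R0=0
thr1.R0=1 thr1.R1=1 thr2.R0=1
thr1.R0=2 thr1.R1=0 thr2.R0=0
thr1.R0=2 thr1.R1=0 thr2.R0=1
thr1.R0=2 thr1.R1=1 thr2.R0=0
thr1.R0=2 thr1.R1=1 thr2.R0=1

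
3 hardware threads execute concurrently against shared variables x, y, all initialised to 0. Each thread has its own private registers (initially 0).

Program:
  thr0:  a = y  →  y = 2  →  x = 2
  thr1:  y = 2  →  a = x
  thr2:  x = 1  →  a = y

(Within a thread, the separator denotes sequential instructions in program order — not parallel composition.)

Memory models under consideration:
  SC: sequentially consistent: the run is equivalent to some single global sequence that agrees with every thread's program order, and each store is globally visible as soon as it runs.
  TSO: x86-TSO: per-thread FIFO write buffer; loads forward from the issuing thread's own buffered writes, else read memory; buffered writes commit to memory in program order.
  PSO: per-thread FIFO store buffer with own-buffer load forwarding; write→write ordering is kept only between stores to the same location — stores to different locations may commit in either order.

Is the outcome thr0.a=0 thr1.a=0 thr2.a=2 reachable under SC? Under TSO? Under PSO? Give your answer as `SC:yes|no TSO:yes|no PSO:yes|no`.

outcome vector order: (thr0.a,thr1.a,thr2.a)
[SC] allowed = {002; 010; 012; 020; 022; 202; 210; 212; 220; 222}
[TSO] allowed = {000; 002; 010; 012; 020; 022; 200; 202; 210; 212; 220; 222}
[PSO] allowed = {000; 002; 010; 012; 020; 022; 200; 202; 210; 212; 220; 222}
target 002 ∈ {SC,TSO,PSO}

SC:yes TSO:yes PSO:yes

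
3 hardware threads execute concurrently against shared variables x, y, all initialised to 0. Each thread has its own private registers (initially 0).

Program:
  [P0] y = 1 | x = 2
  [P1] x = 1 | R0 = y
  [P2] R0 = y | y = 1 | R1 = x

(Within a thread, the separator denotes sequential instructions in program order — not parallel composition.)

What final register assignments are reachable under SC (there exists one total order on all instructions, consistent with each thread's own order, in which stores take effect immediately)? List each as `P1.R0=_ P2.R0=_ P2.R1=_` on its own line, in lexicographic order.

P1.R0=0 P2.R0=0 P2.R1=1
P1.R0=0 P2.R0=0 P2.R1=2
P1.R0=0 P2.R0=1 P2.R1=1
P1.R0=0 P2.R0=1 P2.R1=2
P1.R0=1 P2.R0=0 P2.R1=0
P1.R0=1 P2.R0=0 P2.R1=1
P1.R0=1 P2.R0=0 P2.R1=2
P1.R0=1 P2.R0=1 P2.R1=0
P1.R0=1 P2.R0=1 P2.R1=1
P1.R0=1 P2.R0=1 P2.R1=2

outcome vector order: (P1.R0,P2.R0,P2.R1)
|SC outcomes| = 10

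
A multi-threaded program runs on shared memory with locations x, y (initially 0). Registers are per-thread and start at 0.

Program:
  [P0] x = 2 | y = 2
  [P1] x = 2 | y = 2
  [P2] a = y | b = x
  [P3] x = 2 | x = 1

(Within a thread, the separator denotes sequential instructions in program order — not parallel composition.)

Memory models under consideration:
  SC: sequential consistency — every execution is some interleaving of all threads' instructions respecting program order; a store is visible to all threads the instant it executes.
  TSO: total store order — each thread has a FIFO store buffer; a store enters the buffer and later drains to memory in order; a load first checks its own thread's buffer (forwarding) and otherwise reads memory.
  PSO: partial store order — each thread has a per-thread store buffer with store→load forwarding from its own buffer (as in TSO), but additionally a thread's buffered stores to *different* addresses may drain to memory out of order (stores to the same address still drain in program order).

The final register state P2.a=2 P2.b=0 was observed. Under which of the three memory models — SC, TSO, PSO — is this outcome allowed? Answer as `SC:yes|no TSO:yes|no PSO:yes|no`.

SC:no TSO:no PSO:yes

outcome vector order: (P2.a,P2.b)
under SC → 0/0 0/1 0/2 2/1 2/2
under TSO → 0/0 0/1 0/2 2/1 2/2
under PSO → 0/0 0/1 0/2 2/0 2/1 2/2
target 2/0 ∈ {PSO}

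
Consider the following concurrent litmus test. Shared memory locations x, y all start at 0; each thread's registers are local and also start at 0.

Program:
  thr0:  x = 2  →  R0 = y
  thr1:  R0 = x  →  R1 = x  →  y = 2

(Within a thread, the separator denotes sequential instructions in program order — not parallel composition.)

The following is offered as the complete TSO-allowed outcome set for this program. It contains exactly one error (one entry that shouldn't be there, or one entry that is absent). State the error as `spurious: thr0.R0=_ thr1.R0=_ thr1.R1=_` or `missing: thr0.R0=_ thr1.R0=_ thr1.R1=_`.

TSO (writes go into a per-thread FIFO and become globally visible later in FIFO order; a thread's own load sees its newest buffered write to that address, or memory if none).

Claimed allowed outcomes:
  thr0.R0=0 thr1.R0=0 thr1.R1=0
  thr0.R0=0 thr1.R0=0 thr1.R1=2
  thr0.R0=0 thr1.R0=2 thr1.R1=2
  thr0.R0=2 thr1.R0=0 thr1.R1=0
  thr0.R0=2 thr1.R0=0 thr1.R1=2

missing: thr0.R0=2 thr1.R0=2 thr1.R1=2

outcome vector order: (thr0.R0,thr1.R0,thr1.R1)
[TSO] allowed = {000; 002; 022; 200; 202; 222}
TSO∖claimed = {222}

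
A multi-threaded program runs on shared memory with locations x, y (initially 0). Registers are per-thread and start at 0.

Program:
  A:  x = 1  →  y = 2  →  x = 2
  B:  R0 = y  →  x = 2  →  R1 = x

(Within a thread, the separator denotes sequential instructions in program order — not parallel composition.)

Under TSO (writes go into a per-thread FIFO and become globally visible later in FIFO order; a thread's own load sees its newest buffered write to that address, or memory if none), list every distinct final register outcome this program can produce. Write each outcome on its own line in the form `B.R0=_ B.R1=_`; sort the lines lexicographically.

B.R0=0 B.R1=1
B.R0=0 B.R1=2
B.R0=2 B.R1=2

outcome vector order: (B.R0,B.R1)
|TSO outcomes| = 3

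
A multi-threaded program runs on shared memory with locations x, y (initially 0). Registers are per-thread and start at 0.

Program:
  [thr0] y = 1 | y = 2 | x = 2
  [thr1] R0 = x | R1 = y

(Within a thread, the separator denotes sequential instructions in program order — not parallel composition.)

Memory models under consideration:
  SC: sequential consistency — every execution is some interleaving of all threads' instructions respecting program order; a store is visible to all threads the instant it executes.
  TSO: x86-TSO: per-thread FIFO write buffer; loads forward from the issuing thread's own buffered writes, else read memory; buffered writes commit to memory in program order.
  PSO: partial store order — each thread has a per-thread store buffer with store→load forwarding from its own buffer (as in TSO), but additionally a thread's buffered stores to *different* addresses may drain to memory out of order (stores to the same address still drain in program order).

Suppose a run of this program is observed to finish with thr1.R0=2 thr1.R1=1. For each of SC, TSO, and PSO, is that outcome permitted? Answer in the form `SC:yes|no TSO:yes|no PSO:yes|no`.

SC:no TSO:no PSO:yes

outcome vector order: (thr1.R0,thr1.R1)
SC (4): 0/0, 0/1, 0/2, 2/2
TSO (4): 0/0, 0/1, 0/2, 2/2
PSO (6): 0/0, 0/1, 0/2, 2/0, 2/1, 2/2
target 2/1 ∈ {PSO}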